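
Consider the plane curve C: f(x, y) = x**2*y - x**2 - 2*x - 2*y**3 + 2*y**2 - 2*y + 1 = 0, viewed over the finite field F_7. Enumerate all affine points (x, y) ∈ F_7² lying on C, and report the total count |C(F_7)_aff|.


Affine F_7-points: {(0, 6), (2, 0), (3, 0), (3, 1), (4, 4), (5, 5), (6, 4), (6, 5), (6, 6)}; count = 9.

For each of the 49 pairs (x, y) ∈ F_7², evaluate f(x, y) mod 7. Record the zeros.
  x = 0: [0↦1, 1↦6, 2↦3, 3↦1, 4↦2, 5↦1, 6↦0]  zeros at y ∈ {6}
  x = 1: [0↦5, 1↦4, 2↦2, 3↦1, 4↦3, 5↦3, 6↦3]  zeros at y ∈ ∅
  x = 2: [0↦0, 1↦2, 2↦3, 3↦5, 4↦3, 5↦6, 6↦2]  zeros at y ∈ {0}
  x = 3: [0↦0, 1↦0, 2↦6, 3↦6, 4↦2, 5↦3, 6↦4]  zeros at y ∈ {0, 1}
  x = 4: [0↦5, 1↦5, 2↦4, 3↦4, 4↦0, 5↦1, 6↦2]  zeros at y ∈ {4}
  x = 5: [0↦1, 1↦3, 2↦4, 3↦6, 4↦4, 5↦0, 6↦3]  zeros at y ∈ {5}
  x = 6: [0↦2, 1↦1, 2↦6, 3↦5, 4↦0, 5↦0, 6↦0]  zeros at y ∈ {4, 5, 6}
Collecting zeros: affine points = {(0, 6), (2, 0), (3, 0), (3, 1), (4, 4), (5, 5), (6, 4), (6, 5), (6, 6)}.
Total count |C(F_7)_aff| = 9.


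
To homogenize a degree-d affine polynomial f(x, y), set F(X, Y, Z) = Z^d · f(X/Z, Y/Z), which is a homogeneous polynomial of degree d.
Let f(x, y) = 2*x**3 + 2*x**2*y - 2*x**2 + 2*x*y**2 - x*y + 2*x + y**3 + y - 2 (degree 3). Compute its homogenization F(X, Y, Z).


F(X, Y, Z) = 2*X**3 + 2*X**2*Y - 2*X**2*Z + 2*X*Y**2 - X*Y*Z + 2*X*Z**2 + Y**3 + Y*Z**2 - 2*Z**3

deg(f) = 3.
Substitute x = X/Z, y = Y/Z into f, then multiply by Z^3.
  monomial 2·x^3·y^0 ↦ 2·X^3·Y^0·Z^0.
  monomial 2·x^2·y^1 ↦ 2·X^2·Y^1·Z^0.
  monomial -2·x^2·y^0 ↦ -2·X^2·Y^0·Z^1.
  monomial 2·x^1·y^2 ↦ 2·X^1·Y^2·Z^0.
  monomial -1·x^1·y^1 ↦ -1·X^1·Y^1·Z^1.
  monomial 2·x^1·y^0 ↦ 2·X^1·Y^0·Z^2.
  monomial 1·x^0·y^3 ↦ 1·X^0·Y^3·Z^0.
  monomial 1·x^0·y^1 ↦ 1·X^0·Y^1·Z^2.
  monomial -2·x^0·y^0 ↦ -2·X^0·Y^0·Z^3.
Collecting: F(X, Y, Z) = 2*X**3 + 2*X**2*Y - 2*X**2*Z + 2*X*Y**2 - X*Y*Z + 2*X*Z**2 + Y**3 + Y*Z**2 - 2*Z**3.


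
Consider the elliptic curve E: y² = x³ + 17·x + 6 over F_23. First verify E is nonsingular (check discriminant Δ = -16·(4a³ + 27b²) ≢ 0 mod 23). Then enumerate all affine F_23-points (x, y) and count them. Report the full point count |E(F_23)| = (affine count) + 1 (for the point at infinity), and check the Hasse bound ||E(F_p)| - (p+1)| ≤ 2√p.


Affine points = {(0, 11), (0, 12), (1, 1), (1, 22), (2, 5), (2, 18), (4, 0), (5, 3), (5, 20), (6, 5), (6, 18), (7, 10), (7, 13), (10, 7), (10, 16), (11, 11), (11, 12), (12, 11), (12, 12), (13, 3), (13, 20), (15, 5), (15, 18), (16, 2), (16, 21), (18, 7), (18, 16), (19, 9), (19, 14)}; affine count = 29; |E(F_23)| = 30.

Discriminant check: Δ ∝ 4a³ + 27b² = 4·17³ + 27·6² = 4·4913 + 27·36 ≡ 16 (mod 23). Nonzero ⇒ E is nonsingular.
For each x ∈ F_23, compute rhs = x³ + 17·x + 6 mod 23, then count y ∈ F_23 with y² ≡ rhs.
  x = 0: rhs = 6, matching y values: 11, 12 (2 points).
  x = 1: rhs = 1, matching y values: 1, 22 (2 points).
  x = 2: rhs = 2, matching y values: 5, 18 (2 points).
  x = 3: rhs = 15, matching y values: none (0 points).
  x = 4: rhs = 0, matching y values: 0 (1 points).
  x = 5: rhs = 9, matching y values: 3, 20 (2 points).
  x = 6: rhs = 2, matching y values: 5, 18 (2 points).
  x = 7: rhs = 8, matching y values: 10, 13 (2 points).
  x = 8: rhs = 10, matching y values: none (0 points).
  x = 9: rhs = 14, matching y values: none (0 points).
  x = 10: rhs = 3, matching y values: 7, 16 (2 points).
  x = 11: rhs = 6, matching y values: 11, 12 (2 points).
  x = 12: rhs = 6, matching y values: 11, 12 (2 points).
  x = 13: rhs = 9, matching y values: 3, 20 (2 points).
  x = 14: rhs = 21, matching y values: none (0 points).
  x = 15: rhs = 2, matching y values: 5, 18 (2 points).
  x = 16: rhs = 4, matching y values: 2, 21 (2 points).
  x = 17: rhs = 10, matching y values: none (0 points).
  x = 18: rhs = 3, matching y values: 7, 16 (2 points).
  x = 19: rhs = 12, matching y values: 9, 14 (2 points).
  x = 20: rhs = 20, matching y values: none (0 points).
  x = 21: rhs = 10, matching y values: none (0 points).
  x = 22: rhs = 11, matching y values: none (0 points).
Total affine count: 29.
Full point count |E(F_23)| = 29 + 1 = 30.
Hasse bound: |30 − (23+1)| = |6| = 6 ≤ 2√23 ≈ 9.5917 ✓.


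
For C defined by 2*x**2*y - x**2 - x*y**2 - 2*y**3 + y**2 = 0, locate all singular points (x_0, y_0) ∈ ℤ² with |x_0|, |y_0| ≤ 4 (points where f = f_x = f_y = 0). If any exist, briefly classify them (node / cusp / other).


Singular points: {(0, 0)}; classification: node.

Compute partial derivatives:
  f_x = 4*x*y - 2*x - y**2.
  f_y = 2*x**2 - 2*x*y - 6*y**2 + 2*y.
Scan x_0 ∈ {−4, ..., 4}. For each x_0, f_y(x_0, y) is a polynomial in y; find its integer roots y ∈ {−4, ..., 4}, then test f_x and f at those candidates.
  x = -4: f_y(-4, y) = -6*y**2 + 10*y + 32; no integer root y with |y| ≤ 4.
  x = -3: f_y(-3, y) = -6*y**2 + 8*y + 18; no integer root y with |y| ≤ 4.
  x = -2: f_y(-2, y) = -6*y**2 + 6*y + 8; no integer root y with |y| ≤ 4.
  x = -1: f_y(-1, y) = -6*y**2 + 4*y + 2; vanishes at y ∈ {1}. (-1, 1): f_x = -3 ≠ 0.
  x = 0: f_y(0, y) = -6*y**2 + 2*y; vanishes at y ∈ {0}. (0, 0): f_x = 0, f = 0 — SINGULAR.
  x = 1: f_y(1, y) = 2 - 6*y**2; no integer root y with |y| ≤ 4.
  x = 2: f_y(2, y) = -6*y**2 - 2*y + 8; vanishes at y ∈ {1}. (2, 1): f_x = 3 ≠ 0.
  x = 3: f_y(3, y) = -6*y**2 - 4*y + 18; no integer root y with |y| ≤ 4.
  x = 4: f_y(4, y) = -6*y**2 - 6*y + 32; no integer root y with |y| ≤ 4.
Only singular point on the grid: (0, 0).
Classify: substitute x = 0 + u, y = 0 + v and expand: f = 2*u**2*v - u**2 - u*v**2 - 2*v**3 + v**2.
No constant or linear terms (consistent with a singular point). Quadratic part: -u**2 + v**2. Cubic part: 2*u**2*v - u*v**2 - 2*v**3.
The quadratic part v**2 - u**2 = (v − u)(v + u) splits into two distinct linear factors, so there are two distinct tangent lines y − 0 = ±(x − 0) — this is a node (ordinary double point).
Classification: node.


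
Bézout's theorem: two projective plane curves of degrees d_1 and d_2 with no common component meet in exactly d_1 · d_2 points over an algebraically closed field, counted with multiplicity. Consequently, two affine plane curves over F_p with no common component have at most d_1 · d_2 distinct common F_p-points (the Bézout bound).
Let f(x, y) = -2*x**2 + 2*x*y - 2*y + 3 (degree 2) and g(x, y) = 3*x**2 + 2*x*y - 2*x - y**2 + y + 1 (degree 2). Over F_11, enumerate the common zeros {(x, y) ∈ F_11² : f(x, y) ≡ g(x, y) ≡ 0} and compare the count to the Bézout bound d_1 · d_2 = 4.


Common zeros: ∅; count = 0; Bézout bound = 4.

deg(f) = 2, deg(g) = 2, so Bézout bound = 4.
Scan x ∈ F_11. For each x, list the y ∈ F_11 with f(x, y) ≡ 0 and those with g(x, y) ≡ 0 (mod 11); the common zeros in that column are the intersection.
  x = 0: f ≡ 0 at y ∈ {7}; g ≡ 0 at y ∈ {4, 8}; common: ∅.
  x = 1: f ≡ 0 at y ∈ ∅; g ≡ 0 at y ∈ ∅; common: ∅.
  x = 2: f ≡ 0 at y ∈ {8}; g ≡ 0 at y ∈ ∅; common: ∅.
  x = 3: f ≡ 0 at y ∈ {1}; g ≡ 0 at y ∈ {0, 7}; common: ∅.
  x = 4: f ≡ 0 at y ∈ {3}; g ≡ 0 at y ∈ {2, 7}; common: ∅.
  x = 5: f ≡ 0 at y ∈ {10}; g ≡ 0 at y ∈ {0}; common: ∅.
  x = 6: f ≡ 0 at y ∈ {8}; g ≡ 0 at y ∈ ∅; common: ∅.
  x = 7: f ≡ 0 at y ∈ {7}; g ≡ 0 at y ∈ ∅; common: ∅.
  x = 8: f ≡ 0 at y ∈ {5}; g ≡ 0 at y ∈ ∅; common: ∅.
  x = 9: f ≡ 0 at y ∈ {1}; g ≡ 0 at y ∈ {4}; common: ∅.
  x = 10: f ≡ 0 at y ∈ {3}; g ≡ 0 at y ∈ {2, 8}; common: ∅.
Collecting: common zeros = ∅, so the count is 0.
Comparison with the Bézout bound: 0 ≤ 4 = deg(f)·deg(g), as expected for curves with no common component (the affine F_11-count falls short of the bound because intersections may lie at infinity, over extension fields, or carry multiplicity).


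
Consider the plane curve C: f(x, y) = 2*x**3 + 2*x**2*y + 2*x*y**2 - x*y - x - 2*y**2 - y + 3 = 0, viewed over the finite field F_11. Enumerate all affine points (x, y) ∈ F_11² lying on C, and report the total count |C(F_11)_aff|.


Affine F_11-points: {(0, 1), (0, 4), (3, 3), (3, 10), (6, 0), (6, 10), (7, 0), (7, 9), (9, 0), (9, 7), (10, 1), (10, 5)}; count = 12.

For each of the 121 pairs (x, y) ∈ F_11², evaluate f(x, y) mod 11. Record the zeros.
  x = 0: [0↦3, 1↦0, 2↦4, 3↦4, 4↦0, 5↦3, 6↦2, 7↦8, 8↦10, 9↦8, 10↦2]  zeros at y ∈ {1, 4}
  x = 1: [0↦4, 1↦4, 2↦4, 3↦4, 4↦4, 5↦4, 6↦4, 7↦4, 8↦4, 9↦4, 10↦4]  zeros at y ∈ ∅
  x = 2: [0↦6, 1↦2, 2↦2, 3↦6, 4↦3, 5↦4, 6↦9, 7↦7, 8↦9, 9↦4, 10↦3]  zeros at y ∈ ∅
  x = 3: [0↦10, 1↦6, 2↦10, 3↦0, 4↦9, 5↦4, 6↦7, 7↦7, 8↦4, 9↦9, 10↦0]  zeros at y ∈ {3, 10}
  x = 4: [0↦6, 1↦6, 2↦7, 3↦9, 4↦1, 5↦5, 6↦10, 7↦5, 8↦1, 9↦9, 10↦7]  zeros at y ∈ ∅
  x = 5: [0↦6, 1↦3, 2↦5, 3↦1, 4↦2, 5↦8, 6↦8, 7↦2, 8↦1, 9↦5, 10↦3]  zeros at y ∈ ∅
  x = 6: [0↦0, 1↦9, 2↦5, 3↦10, 4↦2, 5↦3, 6↦2, 7↦10, 8↦5, 9↦9, 10↦0]  zeros at y ∈ {0, 10}
  x = 7: [0↦0, 1↦3, 2↦8, 3↦4, 4↦2, 5↦2, 6↦4, 7↦8, 8↦3, 9↦0, 10↦10]  zeros at y ∈ {0, 9}
  x = 8: [0↦7, 1↦8, 2↦4, 3↦6, 4↦3, 5↦6, 6↦4, 7↦8, 8↦7, 9↦1, 10↦1]  zeros at y ∈ ∅
  x = 9: [0↦0, 1↦3, 2↦5, 3↦6, 4↦6, 5↦5, 6↦3, 7↦0, 8↦7, 9↦2, 10↦7]  zeros at y ∈ {0, 7}
  x = 10: [0↦2, 1↦0, 2↦1, 3↦5, 4↦1, 5↦0, 6↦2, 7↦7, 8↦4, 9↦4, 10↦7]  zeros at y ∈ {1, 5}
Collecting zeros: affine points = {(0, 1), (0, 4), (3, 3), (3, 10), (6, 0), (6, 10), (7, 0), (7, 9), (9, 0), (9, 7), (10, 1), (10, 5)}.
Total count |C(F_11)_aff| = 12.


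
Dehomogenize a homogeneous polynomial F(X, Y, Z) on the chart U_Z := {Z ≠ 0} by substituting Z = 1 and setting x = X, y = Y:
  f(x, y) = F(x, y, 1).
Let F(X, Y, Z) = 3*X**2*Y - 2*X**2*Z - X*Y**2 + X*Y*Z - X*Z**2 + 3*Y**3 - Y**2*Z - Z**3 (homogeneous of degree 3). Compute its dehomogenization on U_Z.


f(x, y) = 3*x**2*y - 2*x**2 - x*y**2 + x*y - x + 3*y**3 - y**2 - 1

On U_Z we set Z = 1. Each monomial c·X^i·Y^j·Z^k in F becomes c·x^i·y^j·1^k = c·x^i·y^j.
Substituting Z = 1: F(X, Y, 1) = 3*x**2*y - 2*x**2 - x*y**2 + x*y - x + 3*y**3 - y**2 - 1.
Note: deg(f) ≤ deg(F) = 3; strict inequality happens when F is divisible by Z (lost terms).


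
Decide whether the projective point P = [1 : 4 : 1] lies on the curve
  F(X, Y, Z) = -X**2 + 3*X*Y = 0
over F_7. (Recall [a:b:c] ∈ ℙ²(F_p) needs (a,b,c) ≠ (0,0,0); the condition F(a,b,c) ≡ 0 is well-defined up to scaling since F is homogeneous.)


F(1,4,1) ≡ 4 (mod 7); P is NOT on the curve.

Evaluate F(1, 4, 1) term-by-term (mod 7).
  -X**2 ↦ -1·1·1·1 = -1
  3*X*Y ↦ 3·1·4·1 = 12
Sum: F(1, 4, 1) = (-1) + (12) = 11.
Reducing mod 7: 11 ≡ 4 (mod 7).
Since F(a, b, c) ≡ 4 ≠ 0 (mod 7), P does NOT lie on the curve.


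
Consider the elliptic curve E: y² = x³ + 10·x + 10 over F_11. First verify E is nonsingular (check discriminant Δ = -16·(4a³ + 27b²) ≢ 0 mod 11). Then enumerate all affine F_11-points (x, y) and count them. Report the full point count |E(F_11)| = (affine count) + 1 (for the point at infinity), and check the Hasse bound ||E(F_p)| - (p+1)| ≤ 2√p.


Affine points = {(2, 4), (2, 7), (3, 1), (3, 10), (4, 2), (4, 9), (5, 3), (5, 8), (6, 0), (7, 4), (7, 7), (9, 2), (9, 9)}; affine count = 13; |E(F_11)| = 14.

Discriminant check: Δ ∝ 4a³ + 27b² = 4·10³ + 27·10² = 4·1000 + 27·100 ≡ 1 (mod 11). Nonzero ⇒ E is nonsingular.
For each x ∈ F_11, compute rhs = x³ + 10·x + 10 mod 11, then count y ∈ F_11 with y² ≡ rhs.
  x = 0: rhs = 10, matching y values: none (0 points).
  x = 1: rhs = 10, matching y values: none (0 points).
  x = 2: rhs = 5, matching y values: 4, 7 (2 points).
  x = 3: rhs = 1, matching y values: 1, 10 (2 points).
  x = 4: rhs = 4, matching y values: 2, 9 (2 points).
  x = 5: rhs = 9, matching y values: 3, 8 (2 points).
  x = 6: rhs = 0, matching y values: 0 (1 points).
  x = 7: rhs = 5, matching y values: 4, 7 (2 points).
  x = 8: rhs = 8, matching y values: none (0 points).
  x = 9: rhs = 4, matching y values: 2, 9 (2 points).
  x = 10: rhs = 10, matching y values: none (0 points).
Total affine count: 13.
Full point count |E(F_11)| = 13 + 1 = 14.
Hasse bound: |14 − (11+1)| = |2| = 2 ≤ 2√11 ≈ 6.6332 ✓.


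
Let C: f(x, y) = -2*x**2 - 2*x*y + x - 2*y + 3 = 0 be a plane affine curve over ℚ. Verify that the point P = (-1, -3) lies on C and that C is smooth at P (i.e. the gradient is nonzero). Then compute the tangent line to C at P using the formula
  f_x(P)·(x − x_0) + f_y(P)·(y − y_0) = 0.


Tangent line at P: 11*x + 11 = 0.

Step 1: f(-1, -3) = 0, so P lies on C.
Step 2: partial derivatives
  f_x(x, y) = -4*x - 2*y + 1, f_y(x, y) = -2*x - 2.
  f_x(P) = 11, f_y(P) = 0 (gradient nonzero, so P is smooth).
Step 3: tangent line at P: 11·(x − -1) + 0·(y − -3) = 0.
Expanding: 11*x + 11 = 0.


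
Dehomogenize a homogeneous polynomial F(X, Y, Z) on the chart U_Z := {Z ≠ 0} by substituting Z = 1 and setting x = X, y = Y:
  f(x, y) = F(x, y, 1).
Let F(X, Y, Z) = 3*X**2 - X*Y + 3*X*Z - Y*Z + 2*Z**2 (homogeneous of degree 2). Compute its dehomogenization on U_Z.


f(x, y) = 3*x**2 - x*y + 3*x - y + 2

On U_Z we set Z = 1. Each monomial c·X^i·Y^j·Z^k in F becomes c·x^i·y^j·1^k = c·x^i·y^j.
Substituting Z = 1: F(X, Y, 1) = 3*x**2 - x*y + 3*x - y + 2.
Note: deg(f) ≤ deg(F) = 2; strict inequality happens when F is divisible by Z (lost terms).


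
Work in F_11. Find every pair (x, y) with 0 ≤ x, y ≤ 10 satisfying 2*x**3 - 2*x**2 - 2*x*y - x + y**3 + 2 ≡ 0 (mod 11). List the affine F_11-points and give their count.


Affine F_11-points: {(0, 4), (1, 1), (1, 3), (1, 7), (2, 10), (3, 3), (5, 9), (7, 0), (7, 5), (7, 6), (8, 3), (8, 5), (9, 6), (10, 2)}; count = 14.

For each of the 121 pairs (x, y) ∈ F_11², evaluate f(x, y) mod 11. Record the zeros.
  x = 0: [0↦2, 1↦3, 2↦10, 3↦7, 4↦0, 5↦6, 6↦9, 7↦4, 8↦8, 9↦5, 10↦1]  zeros at y ∈ {4}
  x = 1: [0↦1, 1↦0, 2↦5, 3↦0, 4↦2, 5↦6, 6↦7, 7↦0, 8↦2, 9↦8, 10↦2]  zeros at y ∈ {1, 3, 7}
  x = 2: [0↦8, 1↦5, 2↦8, 3↦1, 4↦1, 5↦3, 6↦2, 7↦4, 8↦4, 9↦8, 10↦0]  zeros at y ∈ {10}
  x = 3: [0↦2, 1↦8, 2↦9, 3↦0, 4↦9, 5↦9, 6↦6, 7↦6, 8↦4, 9↦6, 10↦7]  zeros at y ∈ {3}
  x = 4: [0↦6, 1↦10, 2↦9, 3↦9, 4↦5, 5↦3, 6↦9, 7↦7, 8↦3, 9↦3, 10↦2]  zeros at y ∈ ∅
  x = 5: [0↦10, 1↦1, 2↦9, 3↦7, 4↦1, 5↦8, 6↦1, 7↦8, 8↦2, 9↦0, 10↦8]  zeros at y ∈ {9}
  x = 6: [0↦4, 1↦4, 2↦10, 3↦6, 4↦9, 5↦3, 6↦5, 7↦10, 8↦2, 9↦9, 10↦4]  zeros at y ∈ ∅
  x = 7: [0↦0, 1↦9, 2↦2, 3↦7, 4↦8, 5↦0, 6↦0, 7↦3, 8↦4, 9↦9, 10↦2]  zeros at y ∈ {0, 5, 6}
  x = 8: [0↦10, 1↦6, 2↦8, 3↦0, 4↦10, 5↦0, 6↦9, 7↦10, 8↦9, 9↦1, 10↦3]  zeros at y ∈ {3, 5}
  x = 9: [0↦2, 1↦7, 2↦7, 3↦8, 4↦5, 5↦4, 6↦0, 7↦10, 8↦7, 9↦8, 10↦8]  zeros at y ∈ {6}
  x = 10: [0↦10, 1↦2, 2↦0, 3↦10, 4↦5, 5↦2, 6↦7, 7↦4, 8↦10, 9↦9, 10↦7]  zeros at y ∈ {2}
Collecting zeros: affine points = {(0, 4), (1, 1), (1, 3), (1, 7), (2, 10), (3, 3), (5, 9), (7, 0), (7, 5), (7, 6), (8, 3), (8, 5), (9, 6), (10, 2)}.
Total count |C(F_11)_aff| = 14.


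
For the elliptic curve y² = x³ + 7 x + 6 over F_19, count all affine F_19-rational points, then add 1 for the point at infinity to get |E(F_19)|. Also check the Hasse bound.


Affine points = {(0, 5), (0, 14), (2, 3), (2, 16), (3, 4), (3, 15), (6, 6), (6, 13), (8, 2), (8, 17), (9, 0), (14, 6), (14, 13), (15, 3), (15, 16), (18, 6), (18, 13)}; affine count = 17; |E(F_19)| = 18.

Discriminant check: Δ ∝ 4a³ + 27b² = 4·7³ + 27·6² = 4·343 + 27·36 ≡ 7 (mod 19). Nonzero ⇒ E is nonsingular.
For each x ∈ F_19, compute rhs = x³ + 7·x + 6 mod 19, then count y ∈ F_19 with y² ≡ rhs.
  x = 0: rhs = 6, matching y values: 5, 14 (2 points).
  x = 1: rhs = 14, matching y values: none (0 points).
  x = 2: rhs = 9, matching y values: 3, 16 (2 points).
  x = 3: rhs = 16, matching y values: 4, 15 (2 points).
  x = 4: rhs = 3, matching y values: none (0 points).
  x = 5: rhs = 14, matching y values: none (0 points).
  x = 6: rhs = 17, matching y values: 6, 13 (2 points).
  x = 7: rhs = 18, matching y values: none (0 points).
  x = 8: rhs = 4, matching y values: 2, 17 (2 points).
  x = 9: rhs = 0, matching y values: 0 (1 points).
  x = 10: rhs = 12, matching y values: none (0 points).
  x = 11: rhs = 8, matching y values: none (0 points).
  x = 12: rhs = 13, matching y values: none (0 points).
  x = 13: rhs = 14, matching y values: none (0 points).
  x = 14: rhs = 17, matching y values: 6, 13 (2 points).
  x = 15: rhs = 9, matching y values: 3, 16 (2 points).
  x = 16: rhs = 15, matching y values: none (0 points).
  x = 17: rhs = 3, matching y values: none (0 points).
  x = 18: rhs = 17, matching y values: 6, 13 (2 points).
Total affine count: 17.
Full point count |E(F_19)| = 17 + 1 = 18.
Hasse bound: |18 − (19+1)| = |-2| = 2 ≤ 2√19 ≈ 8.7178 ✓.


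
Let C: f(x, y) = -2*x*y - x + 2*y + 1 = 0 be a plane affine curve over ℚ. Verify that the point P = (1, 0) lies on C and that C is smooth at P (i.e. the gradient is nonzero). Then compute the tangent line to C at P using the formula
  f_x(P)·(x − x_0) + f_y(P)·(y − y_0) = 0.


Tangent line at P: 1 - x = 0.

Step 1: f(1, 0) = 0, so P lies on C.
Step 2: partial derivatives
  f_x(x, y) = -2*y - 1, f_y(x, y) = 2 - 2*x.
  f_x(P) = -1, f_y(P) = 0 (gradient nonzero, so P is smooth).
Step 3: tangent line at P: -1·(x − 1) + 0·(y − 0) = 0.
Expanding: 1 - x = 0.


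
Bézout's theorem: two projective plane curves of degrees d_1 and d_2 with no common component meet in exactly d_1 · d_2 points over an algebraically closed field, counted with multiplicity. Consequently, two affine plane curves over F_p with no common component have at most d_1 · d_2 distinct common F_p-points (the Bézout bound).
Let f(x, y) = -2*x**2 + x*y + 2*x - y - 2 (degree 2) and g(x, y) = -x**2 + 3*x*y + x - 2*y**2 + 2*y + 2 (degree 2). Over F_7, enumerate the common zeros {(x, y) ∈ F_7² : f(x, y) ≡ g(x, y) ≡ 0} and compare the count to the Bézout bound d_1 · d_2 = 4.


Common zeros: {(4, 4)}; count = 1; Bézout bound = 4.

deg(f) = 2, deg(g) = 2, so Bézout bound = 4.
Scan x ∈ F_7. For each x, list the y ∈ F_7 with f(x, y) ≡ 0 and those with g(x, y) ≡ 0 (mod 7); the common zeros in that column are the intersection.
  x = 0: f ≡ 0 at y ∈ {5}; g ≡ 0 at y ∈ ∅; common: ∅.
  x = 1: f ≡ 0 at y ∈ ∅; g ≡ 0 at y ∈ ∅; common: ∅.
  x = 2: f ≡ 0 at y ∈ {6}; g ≡ 0 at y ∈ {0, 4}; common: ∅.
  x = 3: f ≡ 0 at y ∈ {0}; g ≡ 0 at y ∈ ∅; common: ∅.
  x = 4: f ≡ 0 at y ∈ {4}; g ≡ 0 at y ∈ {3, 4}; common: {4}.
  x = 5: f ≡ 0 at y ∈ {0}; g ≡ 0 at y ∈ ∅; common: ∅.
  x = 6: f ≡ 0 at y ∈ {4}; g ≡ 0 at y ∈ {0, 3}; common: ∅.
Collecting: common zeros = {(4, 4)}, so the count is 1.
Comparison with the Bézout bound: 1 ≤ 4 = deg(f)·deg(g), as expected for curves with no common component (the affine F_7-count falls short of the bound because intersections may lie at infinity, over extension fields, or carry multiplicity).


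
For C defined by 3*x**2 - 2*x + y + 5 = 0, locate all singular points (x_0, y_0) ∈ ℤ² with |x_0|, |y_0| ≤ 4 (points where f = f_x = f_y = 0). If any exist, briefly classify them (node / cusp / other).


No singular points in the scanned grid; C is smooth there.

Compute partial derivatives:
  f_x = 6*x - 2.
  f_y = 1.
f_y = 1 is a nonzero constant, so f_y never vanishes: no point (x, y) can satisfy f = f_x = f_y = 0. In particular no (x, y) ∈ {−4, ..., 4}² is singular; the curve is smooth.


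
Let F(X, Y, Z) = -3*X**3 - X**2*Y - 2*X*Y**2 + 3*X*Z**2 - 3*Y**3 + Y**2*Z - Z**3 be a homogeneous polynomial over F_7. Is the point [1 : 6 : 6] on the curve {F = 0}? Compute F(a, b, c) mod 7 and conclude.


F(1,6,6) ≡ 2 (mod 7); P is NOT on the curve.

Evaluate F(1, 6, 6) term-by-term (mod 7).
  -3*X**3 ↦ -3·1·1·1 = -3
  -X**2*Y ↦ -1·1·6·1 = -6
  -2*X*Y**2 ↦ -2·1·36·1 = -72
  3*X*Z**2 ↦ 3·1·1·36 = 108
  -3*Y**3 ↦ -3·1·216·1 = -648
  Y**2*Z ↦ 1·1·36·6 = 216
  -Z**3 ↦ -1·1·1·216 = -216
Sum: F(1, 6, 6) = (-3) + (-6) + (-72) + (108) + (-648) + (216) + (-216) = -621.
Reducing mod 7: -621 ≡ 2 (mod 7).
Since F(a, b, c) ≡ 2 ≠ 0 (mod 7), P does NOT lie on the curve.


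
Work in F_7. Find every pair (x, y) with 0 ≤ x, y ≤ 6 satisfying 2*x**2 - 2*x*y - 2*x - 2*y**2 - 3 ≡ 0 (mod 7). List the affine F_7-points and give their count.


Affine F_7-points: {(0, 3), (0, 4), (1, 1), (1, 5), (4, 0), (4, 3), (5, 4), (5, 5)}; count = 8.

For each of the 49 pairs (x, y) ∈ F_7², evaluate f(x, y) mod 7. Record the zeros.
  x = 0: [0↦4, 1↦2, 2↦3, 3↦0, 4↦0, 5↦3, 6↦2]  zeros at y ∈ {3, 4}
  x = 1: [0↦4, 1↦0, 2↦6, 3↦1, 4↦6, 5↦0, 6↦4]  zeros at y ∈ {1, 5}
  x = 2: [0↦1, 1↦2, 2↦6, 3↦6, 4↦2, 5↦1, 6↦3]  zeros at y ∈ ∅
  x = 3: [0↦2, 1↦1, 2↦3, 3↦1, 4↦2, 5↦6, 6↦6]  zeros at y ∈ ∅
  x = 4: [0↦0, 1↦4, 2↦4, 3↦0, 4↦6, 5↦1, 6↦6]  zeros at y ∈ {0, 3}
  x = 5: [0↦2, 1↦4, 2↦2, 3↦3, 4↦0, 5↦0, 6↦3]  zeros at y ∈ {4, 5}
  x = 6: [0↦1, 1↦1, 2↦4, 3↦3, 4↦5, 5↦3, 6↦4]  zeros at y ∈ ∅
Collecting zeros: affine points = {(0, 3), (0, 4), (1, 1), (1, 5), (4, 0), (4, 3), (5, 4), (5, 5)}.
Total count |C(F_7)_aff| = 8.


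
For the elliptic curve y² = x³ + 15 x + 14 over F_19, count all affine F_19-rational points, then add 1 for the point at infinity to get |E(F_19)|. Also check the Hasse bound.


Affine points = {(1, 7), (1, 12), (4, 9), (4, 10), (5, 9), (5, 10), (6, 4), (6, 15), (7, 5), (7, 14), (8, 0), (9, 2), (9, 17), (10, 9), (10, 10), (11, 3), (11, 16), (14, 2), (14, 17), (15, 2), (15, 17), (18, 6), (18, 13)}; affine count = 23; |E(F_19)| = 24.

Discriminant check: Δ ∝ 4a³ + 27b² = 4·15³ + 27·14² = 4·3375 + 27·196 ≡ 1 (mod 19). Nonzero ⇒ E is nonsingular.
For each x ∈ F_19, compute rhs = x³ + 15·x + 14 mod 19, then count y ∈ F_19 with y² ≡ rhs.
  x = 0: rhs = 14, matching y values: none (0 points).
  x = 1: rhs = 11, matching y values: 7, 12 (2 points).
  x = 2: rhs = 14, matching y values: none (0 points).
  x = 3: rhs = 10, matching y values: none (0 points).
  x = 4: rhs = 5, matching y values: 9, 10 (2 points).
  x = 5: rhs = 5, matching y values: 9, 10 (2 points).
  x = 6: rhs = 16, matching y values: 4, 15 (2 points).
  x = 7: rhs = 6, matching y values: 5, 14 (2 points).
  x = 8: rhs = 0, matching y values: 0 (1 points).
  x = 9: rhs = 4, matching y values: 2, 17 (2 points).
  x = 10: rhs = 5, matching y values: 9, 10 (2 points).
  x = 11: rhs = 9, matching y values: 3, 16 (2 points).
  x = 12: rhs = 3, matching y values: none (0 points).
  x = 13: rhs = 12, matching y values: none (0 points).
  x = 14: rhs = 4, matching y values: 2, 17 (2 points).
  x = 15: rhs = 4, matching y values: 2, 17 (2 points).
  x = 16: rhs = 18, matching y values: none (0 points).
  x = 17: rhs = 14, matching y values: none (0 points).
  x = 18: rhs = 17, matching y values: 6, 13 (2 points).
Total affine count: 23.
Full point count |E(F_19)| = 23 + 1 = 24.
Hasse bound: |24 − (19+1)| = |4| = 4 ≤ 2√19 ≈ 8.7178 ✓.


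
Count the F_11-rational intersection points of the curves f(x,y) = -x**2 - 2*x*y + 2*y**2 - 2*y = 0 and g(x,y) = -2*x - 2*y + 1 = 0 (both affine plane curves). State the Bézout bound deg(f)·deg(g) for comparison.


Common zeros: ∅; count = 0; Bézout bound = 2.

deg(f) = 2, deg(g) = 1, so Bézout bound = 2.
Scan x ∈ F_11. For each x, list the y ∈ F_11 with f(x, y) ≡ 0 and those with g(x, y) ≡ 0 (mod 11); the common zeros in that column are the intersection.
  x = 0: f ≡ 0 at y ∈ {0, 1}; g ≡ 0 at y ∈ {6}; common: ∅.
  x = 1: f ≡ 0 at y ∈ ∅; g ≡ 0 at y ∈ {5}; common: ∅.
  x = 2: f ≡ 0 at y ∈ ∅; g ≡ 0 at y ∈ {4}; common: ∅.
  x = 3: f ≡ 0 at y ∈ {7, 8}; g ≡ 0 at y ∈ {3}; common: ∅.
  x = 4: f ≡ 0 at y ∈ ∅; g ≡ 0 at y ∈ {2}; common: ∅.
  x = 5: f ≡ 0 at y ∈ {7, 10}; g ≡ 0 at y ∈ {1}; common: ∅.
  x = 6: f ≡ 0 at y ∈ {9}; g ≡ 0 at y ∈ {0}; common: ∅.
  x = 7: f ≡ 0 at y ∈ ∅; g ≡ 0 at y ∈ {10}; common: ∅.
  x = 8: f ≡ 0 at y ∈ {10}; g ≡ 0 at y ∈ {9}; common: ∅.
  x = 9: f ≡ 0 at y ∈ {1, 9}; g ≡ 0 at y ∈ {8}; common: ∅.
  x = 10: f ≡ 0 at y ∈ ∅; g ≡ 0 at y ∈ {7}; common: ∅.
Collecting: common zeros = ∅, so the count is 0.
Comparison with the Bézout bound: 0 ≤ 2 = deg(f)·deg(g), as expected for curves with no common component (the affine F_11-count falls short of the bound because intersections may lie at infinity, over extension fields, or carry multiplicity).


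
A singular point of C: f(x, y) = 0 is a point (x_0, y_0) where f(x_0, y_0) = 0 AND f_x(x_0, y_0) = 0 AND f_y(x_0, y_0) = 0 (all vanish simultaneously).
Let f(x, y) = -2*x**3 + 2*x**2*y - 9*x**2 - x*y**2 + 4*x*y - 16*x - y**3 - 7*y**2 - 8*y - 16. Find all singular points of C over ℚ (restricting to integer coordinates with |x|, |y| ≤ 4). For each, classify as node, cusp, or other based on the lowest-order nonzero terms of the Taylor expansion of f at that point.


Singular points: {(-2, -2)}; classification: node.

Compute partial derivatives:
  f_x = -6*x**2 + 4*x*y - 18*x - y**2 + 4*y - 16.
  f_y = 2*x**2 - 2*x*y + 4*x - 3*y**2 - 14*y - 8.
Scan x_0 ∈ {−4, ..., 4}. For each x_0, f_y(x_0, y) is a polynomial in y; find its integer roots y ∈ {−4, ..., 4}, then test f_x and f at those candidates.
  x = -4: f_y(-4, y) = -3*y**2 - 6*y + 8; no integer root y with |y| ≤ 4.
  x = -3: f_y(-3, y) = -3*y**2 - 8*y - 2; no integer root y with |y| ≤ 4.
  x = -2: f_y(-2, y) = -3*y**2 - 10*y - 8; vanishes at y ∈ {-2}. (-2, -2): f_x = 0, f = 0 — SINGULAR.
  x = -1: f_y(-1, y) = -3*y**2 - 12*y - 10; no integer root y with |y| ≤ 4.
  x = 0: f_y(0, y) = -3*y**2 - 14*y - 8; vanishes at y ∈ {-4}. (0, -4): f_x = -48 ≠ 0.
  x = 1: f_y(1, y) = -3*y**2 - 16*y - 2; no integer root y with |y| ≤ 4.
  x = 2: f_y(2, y) = -3*y**2 - 18*y + 8; no integer root y with |y| ≤ 4.
  x = 3: f_y(3, y) = -3*y**2 - 20*y + 22; no integer root y with |y| ≤ 4.
  x = 4: f_y(4, y) = -3*y**2 - 22*y + 40; no integer root y with |y| ≤ 4.
Only singular point on the grid: (-2, -2).
Classify: substitute x = -2 + u, y = -2 + v and expand: f = -2*u**3 + 2*u**2*v - u**2 - u*v**2 - v**3 + v**2.
No constant or linear terms (consistent with a singular point). Quadratic part: -u**2 + v**2. Cubic part: -2*u**3 + 2*u**2*v - u*v**2 - v**3.
The quadratic part v**2 - u**2 = (v − u)(v + u) splits into two distinct linear factors, so there are two distinct tangent lines y − -2 = ±(x − -2) — this is a node (ordinary double point).
Classification: node.


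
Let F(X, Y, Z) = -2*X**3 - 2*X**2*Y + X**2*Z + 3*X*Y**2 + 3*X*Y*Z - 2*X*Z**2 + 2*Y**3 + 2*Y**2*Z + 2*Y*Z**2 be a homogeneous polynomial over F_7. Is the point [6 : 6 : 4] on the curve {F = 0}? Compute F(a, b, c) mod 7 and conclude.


F(6,6,4) ≡ 2 (mod 7); P is NOT on the curve.

Evaluate F(6, 6, 4) term-by-term (mod 7).
  -2*X**3 ↦ -2·216·1·1 = -432
  -2*X**2*Y ↦ -2·36·6·1 = -432
  X**2*Z ↦ 1·36·1·4 = 144
  3*X*Y**2 ↦ 3·6·36·1 = 648
  3*X*Y*Z ↦ 3·6·6·4 = 432
  -2*X*Z**2 ↦ -2·6·1·16 = -192
  2*Y**3 ↦ 2·1·216·1 = 432
  2*Y**2*Z ↦ 2·1·36·4 = 288
  2*Y*Z**2 ↦ 2·1·6·16 = 192
Sum: F(6, 6, 4) = (-432) + (-432) + (144) + (648) + (432) + (-192) + (432) + (288) + (192) = 1080.
Reducing mod 7: 1080 ≡ 2 (mod 7).
Since F(a, b, c) ≡ 2 ≠ 0 (mod 7), P does NOT lie on the curve.


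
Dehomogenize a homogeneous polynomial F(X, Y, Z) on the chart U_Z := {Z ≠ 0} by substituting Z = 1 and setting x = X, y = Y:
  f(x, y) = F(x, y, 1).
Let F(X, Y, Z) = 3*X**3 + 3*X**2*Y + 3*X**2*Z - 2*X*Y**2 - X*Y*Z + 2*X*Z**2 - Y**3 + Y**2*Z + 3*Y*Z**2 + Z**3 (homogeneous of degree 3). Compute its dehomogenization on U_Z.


f(x, y) = 3*x**3 + 3*x**2*y + 3*x**2 - 2*x*y**2 - x*y + 2*x - y**3 + y**2 + 3*y + 1

On U_Z we set Z = 1. Each monomial c·X^i·Y^j·Z^k in F becomes c·x^i·y^j·1^k = c·x^i·y^j.
Substituting Z = 1: F(X, Y, 1) = 3*x**3 + 3*x**2*y + 3*x**2 - 2*x*y**2 - x*y + 2*x - y**3 + y**2 + 3*y + 1.
Note: deg(f) ≤ deg(F) = 3; strict inequality happens when F is divisible by Z (lost terms).


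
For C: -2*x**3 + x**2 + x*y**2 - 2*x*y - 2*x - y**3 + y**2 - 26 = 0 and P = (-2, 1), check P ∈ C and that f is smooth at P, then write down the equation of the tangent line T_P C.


Tangent line at P: -31*x - y - 61 = 0.

Step 1: f(-2, 1) = 0, so P lies on C.
Step 2: partial derivatives
  f_x(x, y) = -6*x**2 + 2*x + y**2 - 2*y - 2, f_y(x, y) = 2*x*y - 2*x - 3*y**2 + 2*y.
  f_x(P) = -31, f_y(P) = -1 (gradient nonzero, so P is smooth).
Step 3: tangent line at P: -31·(x − -2) + -1·(y − 1) = 0.
Expanding: -31*x - y - 61 = 0.


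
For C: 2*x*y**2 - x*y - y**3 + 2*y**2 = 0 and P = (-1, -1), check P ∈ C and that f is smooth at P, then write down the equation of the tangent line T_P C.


Tangent line at P: 3*x - 2*y + 1 = 0.

Step 1: f(-1, -1) = 0, so P lies on C.
Step 2: partial derivatives
  f_x(x, y) = 2*y**2 - y, f_y(x, y) = 4*x*y - x - 3*y**2 + 4*y.
  f_x(P) = 3, f_y(P) = -2 (gradient nonzero, so P is smooth).
Step 3: tangent line at P: 3·(x − -1) + -2·(y − -1) = 0.
Expanding: 3*x - 2*y + 1 = 0.


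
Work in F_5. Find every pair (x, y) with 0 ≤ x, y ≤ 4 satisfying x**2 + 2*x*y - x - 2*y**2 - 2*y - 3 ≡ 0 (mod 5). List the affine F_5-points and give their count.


Affine F_5-points: {(0, 2), (1, 1), (1, 4), (2, 2), (2, 4), (3, 1)}; count = 6.

For each of the 25 pairs (x, y) ∈ F_5², evaluate f(x, y) mod 5. Record the zeros.
  x = 0: [0↦2, 1↦3, 2↦0, 3↦3, 4↦2]  zeros at y ∈ {2}
  x = 1: [0↦2, 1↦0, 2↦4, 3↦4, 4↦0]  zeros at y ∈ {1, 4}
  x = 2: [0↦4, 1↦4, 2↦0, 3↦2, 4↦0]  zeros at y ∈ {2, 4}
  x = 3: [0↦3, 1↦0, 2↦3, 3↦2, 4↦2]  zeros at y ∈ {1}
  x = 4: [0↦4, 1↦3, 2↦3, 3↦4, 4↦1]  zeros at y ∈ ∅
Collecting zeros: affine points = {(0, 2), (1, 1), (1, 4), (2, 2), (2, 4), (3, 1)}.
Total count |C(F_5)_aff| = 6.


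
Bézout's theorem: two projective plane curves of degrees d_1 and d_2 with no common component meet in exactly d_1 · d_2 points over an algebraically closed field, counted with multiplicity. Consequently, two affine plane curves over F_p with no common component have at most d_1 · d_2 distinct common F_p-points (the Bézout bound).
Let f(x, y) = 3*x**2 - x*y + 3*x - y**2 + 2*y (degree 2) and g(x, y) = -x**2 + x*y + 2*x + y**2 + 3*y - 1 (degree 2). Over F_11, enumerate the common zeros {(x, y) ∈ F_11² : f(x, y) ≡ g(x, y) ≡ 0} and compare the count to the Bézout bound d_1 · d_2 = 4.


Common zeros: {(8, 4), (10, 3)}; count = 2; Bézout bound = 4.

deg(f) = 2, deg(g) = 2, so Bézout bound = 4.
Scan x ∈ F_11. For each x, list the y ∈ F_11 with f(x, y) ≡ 0 and those with g(x, y) ≡ 0 (mod 11); the common zeros in that column are the intersection.
  x = 0: f ≡ 0 at y ∈ {0, 2}; g ≡ 0 at y ∈ ∅; common: ∅.
  x = 1: f ≡ 0 at y ∈ {3, 9}; g ≡ 0 at y ∈ {0, 7}; common: ∅.
  x = 2: f ≡ 0 at y ∈ ∅; g ≡ 0 at y ∈ ∅; common: ∅.
  x = 3: f ≡ 0 at y ∈ ∅; g ≡ 0 at y ∈ ∅; common: ∅.
  x = 4: f ≡ 0 at y ∈ ∅; g ≡ 0 at y ∈ ∅; common: ∅.
  x = 5: f ≡ 0 at y ∈ ∅; g ≡ 0 at y ∈ ∅; common: ∅.
  x = 6: f ≡ 0 at y ∈ {1, 6}; g ≡ 0 at y ∈ {3, 10}; common: ∅.
  x = 7: f ≡ 0 at y ∈ {2, 4}; g ≡ 0 at y ∈ ∅; common: ∅.
  x = 8: f ≡ 0 at y ∈ {1, 4}; g ≡ 0 at y ∈ {4, 7}; common: {4}.
  x = 9: f ≡ 0 at y ∈ ∅; g ≡ 0 at y ∈ {4, 6}; common: ∅.
  x = 10: f ≡ 0 at y ∈ {0, 3}; g ≡ 0 at y ∈ {3, 6}; common: {3}.
Collecting: common zeros = {(8, 4), (10, 3)}, so the count is 2.
Comparison with the Bézout bound: 2 ≤ 4 = deg(f)·deg(g), as expected for curves with no common component (the affine F_11-count falls short of the bound because intersections may lie at infinity, over extension fields, or carry multiplicity).


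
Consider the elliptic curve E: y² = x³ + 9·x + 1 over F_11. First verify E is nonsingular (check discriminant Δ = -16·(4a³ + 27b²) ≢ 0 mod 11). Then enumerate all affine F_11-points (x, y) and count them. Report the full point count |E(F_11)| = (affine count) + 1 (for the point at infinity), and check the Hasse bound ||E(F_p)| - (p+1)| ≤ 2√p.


Affine points = {(0, 1), (0, 10), (1, 0), (2, 4), (2, 7), (3, 0), (7, 0)}; affine count = 7; |E(F_11)| = 8.

Discriminant check: Δ ∝ 4a³ + 27b² = 4·9³ + 27·1² = 4·729 + 27·1 ≡ 6 (mod 11). Nonzero ⇒ E is nonsingular.
For each x ∈ F_11, compute rhs = x³ + 9·x + 1 mod 11, then count y ∈ F_11 with y² ≡ rhs.
  x = 0: rhs = 1, matching y values: 1, 10 (2 points).
  x = 1: rhs = 0, matching y values: 0 (1 points).
  x = 2: rhs = 5, matching y values: 4, 7 (2 points).
  x = 3: rhs = 0, matching y values: 0 (1 points).
  x = 4: rhs = 2, matching y values: none (0 points).
  x = 5: rhs = 6, matching y values: none (0 points).
  x = 6: rhs = 7, matching y values: none (0 points).
  x = 7: rhs = 0, matching y values: 0 (1 points).
  x = 8: rhs = 2, matching y values: none (0 points).
  x = 9: rhs = 8, matching y values: none (0 points).
  x = 10: rhs = 2, matching y values: none (0 points).
Total affine count: 7.
Full point count |E(F_11)| = 7 + 1 = 8.
Hasse bound: |8 − (11+1)| = |-4| = 4 ≤ 2√11 ≈ 6.6332 ✓.


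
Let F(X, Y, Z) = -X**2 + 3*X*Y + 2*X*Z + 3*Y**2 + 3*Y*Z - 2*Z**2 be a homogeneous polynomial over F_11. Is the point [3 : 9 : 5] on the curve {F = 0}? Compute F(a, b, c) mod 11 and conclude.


F(3,9,5) ≡ 1 (mod 11); P is NOT on the curve.

Evaluate F(3, 9, 5) term-by-term (mod 11).
  -X**2 ↦ -1·9·1·1 = -9
  3*X*Y ↦ 3·3·9·1 = 81
  2*X*Z ↦ 2·3·1·5 = 30
  3*Y**2 ↦ 3·1·81·1 = 243
  3*Y*Z ↦ 3·1·9·5 = 135
  -2*Z**2 ↦ -2·1·1·25 = -50
Sum: F(3, 9, 5) = (-9) + (81) + (30) + (243) + (135) + (-50) = 430.
Reducing mod 11: 430 ≡ 1 (mod 11).
Since F(a, b, c) ≡ 1 ≠ 0 (mod 11), P does NOT lie on the curve.


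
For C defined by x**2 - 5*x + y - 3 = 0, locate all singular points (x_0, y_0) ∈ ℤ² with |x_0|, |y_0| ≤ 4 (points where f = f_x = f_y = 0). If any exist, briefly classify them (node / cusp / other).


No singular points in the scanned grid; C is smooth there.

Compute partial derivatives:
  f_x = 2*x - 5.
  f_y = 1.
f_y = 1 is a nonzero constant, so f_y never vanishes: no point (x, y) can satisfy f = f_x = f_y = 0. In particular no (x, y) ∈ {−4, ..., 4}² is singular; the curve is smooth.


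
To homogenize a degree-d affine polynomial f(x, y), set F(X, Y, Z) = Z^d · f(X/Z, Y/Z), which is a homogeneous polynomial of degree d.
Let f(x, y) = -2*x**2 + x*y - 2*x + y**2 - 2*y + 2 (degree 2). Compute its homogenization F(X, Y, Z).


F(X, Y, Z) = -2*X**2 + X*Y - 2*X*Z + Y**2 - 2*Y*Z + 2*Z**2

deg(f) = 2.
Substitute x = X/Z, y = Y/Z into f, then multiply by Z^2.
  monomial -2·x^2·y^0 ↦ -2·X^2·Y^0·Z^0.
  monomial 1·x^1·y^1 ↦ 1·X^1·Y^1·Z^0.
  monomial -2·x^1·y^0 ↦ -2·X^1·Y^0·Z^1.
  monomial 1·x^0·y^2 ↦ 1·X^0·Y^2·Z^0.
  monomial -2·x^0·y^1 ↦ -2·X^0·Y^1·Z^1.
  monomial 2·x^0·y^0 ↦ 2·X^0·Y^0·Z^2.
Collecting: F(X, Y, Z) = -2*X**2 + X*Y - 2*X*Z + Y**2 - 2*Y*Z + 2*Z**2.


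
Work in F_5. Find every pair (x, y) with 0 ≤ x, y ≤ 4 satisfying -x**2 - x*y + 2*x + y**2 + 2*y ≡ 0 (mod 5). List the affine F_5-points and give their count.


Affine F_5-points: {(0, 0), (0, 3), (2, 0), (4, 3), (4, 4)}; count = 5.

For each of the 25 pairs (x, y) ∈ F_5², evaluate f(x, y) mod 5. Record the zeros.
  x = 0: [0↦0, 1↦3, 2↦3, 3↦0, 4↦4]  zeros at y ∈ {0, 3}
  x = 1: [0↦1, 1↦3, 2↦2, 3↦3, 4↦1]  zeros at y ∈ ∅
  x = 2: [0↦0, 1↦1, 2↦4, 3↦4, 4↦1]  zeros at y ∈ {0}
  x = 3: [0↦2, 1↦2, 2↦4, 3↦3, 4↦4]  zeros at y ∈ ∅
  x = 4: [0↦2, 1↦1, 2↦2, 3↦0, 4↦0]  zeros at y ∈ {3, 4}
Collecting zeros: affine points = {(0, 0), (0, 3), (2, 0), (4, 3), (4, 4)}.
Total count |C(F_5)_aff| = 5.


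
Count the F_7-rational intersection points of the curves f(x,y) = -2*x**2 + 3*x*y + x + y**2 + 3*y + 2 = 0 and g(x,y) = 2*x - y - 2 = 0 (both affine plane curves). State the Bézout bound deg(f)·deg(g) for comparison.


Common zeros: {(0, 5)}; count = 1; Bézout bound = 2.

deg(f) = 2, deg(g) = 1, so Bézout bound = 2.
Scan x ∈ F_7. For each x, list the y ∈ F_7 with f(x, y) ≡ 0 and those with g(x, y) ≡ 0 (mod 7); the common zeros in that column are the intersection.
  x = 0: f ≡ 0 at y ∈ {5, 6}; g ≡ 0 at y ∈ {5}; common: {5}.
  x = 1: f ≡ 0 at y ∈ {3, 5}; g ≡ 0 at y ∈ {0}; common: ∅.
  x = 2: f ≡ 0 at y ∈ ∅; g ≡ 0 at y ∈ {2}; common: ∅.
  x = 3: f ≡ 0 at y ∈ {1}; g ≡ 0 at y ∈ {4}; common: ∅.
  x = 4: f ≡ 0 at y ∈ {3}; g ≡ 0 at y ∈ {6}; common: ∅.
  x = 5: f ≡ 0 at y ∈ ∅; g ≡ 0 at y ∈ {1}; common: ∅.
  x = 6: f ≡ 0 at y ∈ {1, 6}; g ≡ 0 at y ∈ {3}; common: ∅.
Collecting: common zeros = {(0, 5)}, so the count is 1.
Comparison with the Bézout bound: 1 ≤ 2 = deg(f)·deg(g), as expected for curves with no common component (the affine F_7-count falls short of the bound because intersections may lie at infinity, over extension fields, or carry multiplicity).


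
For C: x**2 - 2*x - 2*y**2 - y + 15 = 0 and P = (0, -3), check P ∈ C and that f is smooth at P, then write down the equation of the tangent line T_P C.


Tangent line at P: -2*x + 11*y + 33 = 0.

Step 1: f(0, -3) = 0, so P lies on C.
Step 2: partial derivatives
  f_x(x, y) = 2*x - 2, f_y(x, y) = -4*y - 1.
  f_x(P) = -2, f_y(P) = 11 (gradient nonzero, so P is smooth).
Step 3: tangent line at P: -2·(x − 0) + 11·(y − -3) = 0.
Expanding: -2*x + 11*y + 33 = 0.


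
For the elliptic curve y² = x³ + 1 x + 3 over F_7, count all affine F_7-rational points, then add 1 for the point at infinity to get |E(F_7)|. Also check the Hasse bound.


Affine points = {(4, 1), (4, 6), (5, 0), (6, 1), (6, 6)}; affine count = 5; |E(F_7)| = 6.

Discriminant check: Δ ∝ 4a³ + 27b² = 4·1³ + 27·3² = 4·1 + 27·9 ≡ 2 (mod 7). Nonzero ⇒ E is nonsingular.
For each x ∈ F_7, compute rhs = x³ + 1·x + 3 mod 7, then count y ∈ F_7 with y² ≡ rhs.
  x = 0: rhs = 3, matching y values: none (0 points).
  x = 1: rhs = 5, matching y values: none (0 points).
  x = 2: rhs = 6, matching y values: none (0 points).
  x = 3: rhs = 5, matching y values: none (0 points).
  x = 4: rhs = 1, matching y values: 1, 6 (2 points).
  x = 5: rhs = 0, matching y values: 0 (1 points).
  x = 6: rhs = 1, matching y values: 1, 6 (2 points).
Total affine count: 5.
Full point count |E(F_7)| = 5 + 1 = 6.
Hasse bound: |6 − (7+1)| = |-2| = 2 ≤ 2√7 ≈ 5.2915 ✓.


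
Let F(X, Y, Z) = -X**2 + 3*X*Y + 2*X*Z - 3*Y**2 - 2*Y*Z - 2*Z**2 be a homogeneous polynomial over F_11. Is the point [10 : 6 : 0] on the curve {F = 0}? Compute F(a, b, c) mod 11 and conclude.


F(10,6,0) ≡ 5 (mod 11); P is NOT on the curve.

Evaluate F(10, 6, 0) term-by-term (mod 11).
  -X**2 ↦ -1·100·1·1 = -100
  3*X*Y ↦ 3·10·6·1 = 180
  2*X*Z ↦ 2·10·1·0 = 0
  -3*Y**2 ↦ -3·1·36·1 = -108
  -2*Y*Z ↦ -2·1·6·0 = 0
  -2*Z**2 ↦ -2·1·1·0 = 0
Sum: F(10, 6, 0) = (-100) + (180) + (0) + (-108) + (0) + (0) = -28.
Reducing mod 11: -28 ≡ 5 (mod 11).
Since F(a, b, c) ≡ 5 ≠ 0 (mod 11), P does NOT lie on the curve.


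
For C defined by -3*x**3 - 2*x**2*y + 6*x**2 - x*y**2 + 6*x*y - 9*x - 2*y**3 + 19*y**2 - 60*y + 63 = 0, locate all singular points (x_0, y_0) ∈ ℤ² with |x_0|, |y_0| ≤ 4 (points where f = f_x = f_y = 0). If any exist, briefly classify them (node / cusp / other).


Singular points: {(0, 3)}; classification: cusp.

Compute partial derivatives:
  f_x = -9*x**2 - 4*x*y + 12*x - y**2 + 6*y - 9.
  f_y = -2*x**2 - 2*x*y + 6*x - 6*y**2 + 38*y - 60.
Scan x_0 ∈ {−4, ..., 4}. For each x_0, f_y(x_0, y) is a polynomial in y; find its integer roots y ∈ {−4, ..., 4}, then test f_x and f at those candidates.
  x = -4: f_y(-4, y) = -6*y**2 + 46*y - 116; no integer root y with |y| ≤ 4.
  x = -3: f_y(-3, y) = -6*y**2 + 44*y - 96; no integer root y with |y| ≤ 4.
  x = -2: f_y(-2, y) = -6*y**2 + 42*y - 80; no integer root y with |y| ≤ 4.
  x = -1: f_y(-1, y) = -6*y**2 + 40*y - 68; no integer root y with |y| ≤ 4.
  x = 0: f_y(0, y) = -6*y**2 + 38*y - 60; vanishes at y ∈ {3}. (0, 3): f_x = 0, f = 0 — SINGULAR.
  x = 1: f_y(1, y) = -6*y**2 + 36*y - 56; no integer root y with |y| ≤ 4.
  x = 2: f_y(2, y) = -6*y**2 + 34*y - 56; no integer root y with |y| ≤ 4.
  x = 3: f_y(3, y) = -6*y**2 + 32*y - 60; no integer root y with |y| ≤ 4.
  x = 4: f_y(4, y) = -6*y**2 + 30*y - 68; no integer root y with |y| ≤ 4.
Only singular point on the grid: (0, 3).
Classify: substitute x = 0 + u, y = 3 + v and expand: f = -3*u**3 - 2*u**2*v - u*v**2 - 2*v**3 + v**2.
No constant or linear terms (consistent with a singular point). Quadratic part: v**2. Cubic part: -3*u**3 - 2*u**2*v - u*v**2 - 2*v**3.
The quadratic part v**2 is a perfect square, so there is a single (double) tangent line v = 0, i.e. y = 3. Restricting the cubic part to that line (v = 0) leaves -3*u**3 ≠ 0, so f is not divisible by v and the branch is v² ≈ 3*u**3 to lowest order — this is a cusp.
Classification: cusp.
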